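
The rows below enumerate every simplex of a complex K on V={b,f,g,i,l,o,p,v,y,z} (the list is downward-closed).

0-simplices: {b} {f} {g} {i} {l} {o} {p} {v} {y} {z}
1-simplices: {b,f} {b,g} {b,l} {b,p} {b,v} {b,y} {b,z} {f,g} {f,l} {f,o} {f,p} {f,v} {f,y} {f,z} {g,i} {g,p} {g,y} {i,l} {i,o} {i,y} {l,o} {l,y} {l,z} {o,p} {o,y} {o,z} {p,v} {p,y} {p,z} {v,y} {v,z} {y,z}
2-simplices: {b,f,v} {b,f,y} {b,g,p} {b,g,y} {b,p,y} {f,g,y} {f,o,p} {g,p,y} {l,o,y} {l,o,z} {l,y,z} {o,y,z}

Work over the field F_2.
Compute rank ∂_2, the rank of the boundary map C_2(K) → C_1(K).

n_0=10 n_1=32 n_2=12  [Z2]
∂1: piv[bf,bg,bl,bp,bv,by,bz,fo,gi] rk=9  ker:fg,fl,fp,fv,fy,fz,gp,gy,il,io,iy,lo,ly,lz,op,oy,oz,pv,py,pz,vy,vz,yz
∂2: piv[bfv,bfy,bgp,bgy,bpy,fgy,fop,loy,loz,lyz] rk=10  ker:gpy,oyz
rk∂_2=10

rank∂_2=10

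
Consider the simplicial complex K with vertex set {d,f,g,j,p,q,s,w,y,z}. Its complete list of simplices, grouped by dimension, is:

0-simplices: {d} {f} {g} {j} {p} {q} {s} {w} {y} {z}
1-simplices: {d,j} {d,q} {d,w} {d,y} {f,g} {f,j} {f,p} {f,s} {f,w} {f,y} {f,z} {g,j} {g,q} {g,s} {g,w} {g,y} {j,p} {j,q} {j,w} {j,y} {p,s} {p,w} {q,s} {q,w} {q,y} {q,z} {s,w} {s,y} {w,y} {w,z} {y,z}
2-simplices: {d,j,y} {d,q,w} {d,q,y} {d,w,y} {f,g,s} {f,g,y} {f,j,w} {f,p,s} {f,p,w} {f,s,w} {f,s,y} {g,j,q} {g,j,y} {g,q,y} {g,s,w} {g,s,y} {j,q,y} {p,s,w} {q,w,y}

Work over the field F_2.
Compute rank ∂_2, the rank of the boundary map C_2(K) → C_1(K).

rank∂_2=15

n_0=10 n_1=31 n_2=19  [Z2]
∂1: piv[dj,dq,dw,dy,fg,fj,fp,fs,fz] rk=9  ker:fw,fy,gj,gq,gs,gw,gy,jp,jq,jw,jy,ps,pw,qs,qw,qy,qz,sw,sy,wy,wz,yz
∂2: piv[djy,dqw,dqy,dwy,fgs,fgy,fjw,fps,fpw,fsw,fsy,gjq,gjy,gqy,gsw] rk=15  ker:gsy,jqy,psw,qwy
rk∂_2=15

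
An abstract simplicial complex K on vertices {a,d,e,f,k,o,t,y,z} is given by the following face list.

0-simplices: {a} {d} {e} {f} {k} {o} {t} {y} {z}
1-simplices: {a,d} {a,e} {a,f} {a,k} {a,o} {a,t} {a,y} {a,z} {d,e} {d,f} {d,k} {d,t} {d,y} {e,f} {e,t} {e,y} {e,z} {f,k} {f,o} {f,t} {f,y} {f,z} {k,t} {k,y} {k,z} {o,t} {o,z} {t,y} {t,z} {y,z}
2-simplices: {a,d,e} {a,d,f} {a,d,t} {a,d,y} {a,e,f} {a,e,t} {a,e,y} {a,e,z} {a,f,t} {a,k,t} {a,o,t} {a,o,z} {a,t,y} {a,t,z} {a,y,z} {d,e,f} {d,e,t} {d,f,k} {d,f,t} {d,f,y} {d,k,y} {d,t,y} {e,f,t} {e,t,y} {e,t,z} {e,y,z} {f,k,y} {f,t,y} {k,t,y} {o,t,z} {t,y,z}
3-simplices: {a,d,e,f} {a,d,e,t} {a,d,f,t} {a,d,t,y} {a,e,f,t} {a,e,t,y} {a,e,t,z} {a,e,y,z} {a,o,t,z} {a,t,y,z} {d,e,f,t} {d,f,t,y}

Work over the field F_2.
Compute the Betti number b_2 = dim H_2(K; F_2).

b_2=1

n_0=9 n_1=30 n_2=31 n_3=12  [Z2]
∂1: piv[ad,ae,af,ak,ao,at,ay,az] rk=8  ker:de,df,dk,dt,dy,ef,et,ey,ez,fk,fo,ft,fy,fz,kt,ky,kz,ot,oz,ty,tz,yz
∂2: piv[ade,adf,adt,ady,aef,aet,aey,aez,aft,akt,aot,aoz,aty,atz,ayz,dfk,dfy,dky,kty] rk=19  ker:def,det,dft,dty,eft,ety,etz,eyz,fky,fty,otz,tyz
∂3: piv[adef,adet,adft,adty,aeft,aety,aetz,aeyz,aotz,atyz,dfty] rk=11  ker:deft
b_2=(31−19)−11=1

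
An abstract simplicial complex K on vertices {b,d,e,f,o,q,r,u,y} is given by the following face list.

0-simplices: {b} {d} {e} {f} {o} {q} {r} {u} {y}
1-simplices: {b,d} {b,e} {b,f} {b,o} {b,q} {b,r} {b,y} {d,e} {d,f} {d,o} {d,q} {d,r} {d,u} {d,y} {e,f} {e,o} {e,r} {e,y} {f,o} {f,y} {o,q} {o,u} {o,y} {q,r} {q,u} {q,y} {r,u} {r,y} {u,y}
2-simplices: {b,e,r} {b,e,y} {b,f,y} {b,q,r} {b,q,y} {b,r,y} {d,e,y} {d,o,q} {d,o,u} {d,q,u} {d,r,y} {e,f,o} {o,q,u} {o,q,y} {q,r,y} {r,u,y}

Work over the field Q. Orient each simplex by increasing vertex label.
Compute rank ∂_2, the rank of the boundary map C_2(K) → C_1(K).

rank∂_2=14

n_0=9 n_1=29 n_2=16  [Q]
∂1: piv[bd,be,bf,bo,bq,br,by,du] rk=8  ker:de,df,do,dq,dr,dy,ef,eo,er,ey,fo,fy,oq,ou,oy,qr,qu,qy,ru,ry,uy
∂2: piv[ber,bey,bfy,bqr,bqy,bry,dey,doq,dou,dqu,dry,efo,oqy,ruy] rk=14  ker:oqu,qry
rk∂_2=14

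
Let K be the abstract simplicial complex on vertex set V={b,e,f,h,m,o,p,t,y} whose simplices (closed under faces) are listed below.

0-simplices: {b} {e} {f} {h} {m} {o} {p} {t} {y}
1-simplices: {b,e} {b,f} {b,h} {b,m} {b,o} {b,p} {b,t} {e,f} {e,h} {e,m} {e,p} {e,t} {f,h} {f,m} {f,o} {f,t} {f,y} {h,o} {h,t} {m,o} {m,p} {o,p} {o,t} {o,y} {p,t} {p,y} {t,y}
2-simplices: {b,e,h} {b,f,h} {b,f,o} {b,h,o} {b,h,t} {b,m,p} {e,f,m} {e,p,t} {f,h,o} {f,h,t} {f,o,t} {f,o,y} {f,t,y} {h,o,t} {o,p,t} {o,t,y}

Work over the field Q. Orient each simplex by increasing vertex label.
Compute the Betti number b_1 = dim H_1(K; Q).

b_1=6

n_0=9 n_1=27 n_2=16  [Q]
∂1: piv[be,bf,bh,bm,bo,bp,bt,fy] rk=8  ker:ef,eh,em,ep,et,fh,fm,fo,ft,ho,ht,mo,mp,op,ot,oy,pt,py,ty
∂2: piv[beh,bfh,bfo,bho,bht,bmp,efm,ept,fht,fot,foy,fty,opt] rk=13  ker:fho,hot,oty
b_1=(27−8)−13=6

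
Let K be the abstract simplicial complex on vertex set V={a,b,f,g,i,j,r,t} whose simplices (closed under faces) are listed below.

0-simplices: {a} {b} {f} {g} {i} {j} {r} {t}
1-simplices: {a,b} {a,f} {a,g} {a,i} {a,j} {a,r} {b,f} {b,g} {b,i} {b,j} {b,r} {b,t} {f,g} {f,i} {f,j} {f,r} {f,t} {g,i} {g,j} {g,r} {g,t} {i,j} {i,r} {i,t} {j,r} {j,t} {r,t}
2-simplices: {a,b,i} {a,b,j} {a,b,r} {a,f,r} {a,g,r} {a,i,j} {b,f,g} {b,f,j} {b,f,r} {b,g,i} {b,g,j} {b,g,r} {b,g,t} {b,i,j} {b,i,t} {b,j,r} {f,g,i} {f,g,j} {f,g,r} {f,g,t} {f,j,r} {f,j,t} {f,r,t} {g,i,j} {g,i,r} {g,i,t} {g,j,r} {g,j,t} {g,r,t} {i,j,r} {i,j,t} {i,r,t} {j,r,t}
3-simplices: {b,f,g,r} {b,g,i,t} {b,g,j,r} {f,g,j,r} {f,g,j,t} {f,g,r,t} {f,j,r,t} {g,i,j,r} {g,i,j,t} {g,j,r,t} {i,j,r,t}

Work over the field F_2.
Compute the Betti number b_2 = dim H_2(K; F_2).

n_0=8 n_1=27 n_2=33 n_3=11  [Z2]
∂1: piv[ab,af,ag,ai,aj,ar,bt] rk=7  ker:bf,bg,bi,bj,br,fg,fi,fj,fr,ft,gi,gj,gr,gt,ij,ir,it,jr,jt,rt
∂2: piv[abi,abj,abr,afr,agr,aij,bfg,bfj,bfr,bgi,bgj,bgr,bgt,bit,bjr,fgi,fgt,fjt,frt,gir] rk=20  ker:bij,fgj,fgr,fjr,gij,git,gjr,gjt,grt,ijr,ijt,irt,jrt
∂3: piv[bfgr,bgit,bgjr,fgjr,fgjt,fgrt,fjrt,gijr,gijt,ijrt] rk=10  ker:gjrt
b_2=(33−20)−10=3

b_2=3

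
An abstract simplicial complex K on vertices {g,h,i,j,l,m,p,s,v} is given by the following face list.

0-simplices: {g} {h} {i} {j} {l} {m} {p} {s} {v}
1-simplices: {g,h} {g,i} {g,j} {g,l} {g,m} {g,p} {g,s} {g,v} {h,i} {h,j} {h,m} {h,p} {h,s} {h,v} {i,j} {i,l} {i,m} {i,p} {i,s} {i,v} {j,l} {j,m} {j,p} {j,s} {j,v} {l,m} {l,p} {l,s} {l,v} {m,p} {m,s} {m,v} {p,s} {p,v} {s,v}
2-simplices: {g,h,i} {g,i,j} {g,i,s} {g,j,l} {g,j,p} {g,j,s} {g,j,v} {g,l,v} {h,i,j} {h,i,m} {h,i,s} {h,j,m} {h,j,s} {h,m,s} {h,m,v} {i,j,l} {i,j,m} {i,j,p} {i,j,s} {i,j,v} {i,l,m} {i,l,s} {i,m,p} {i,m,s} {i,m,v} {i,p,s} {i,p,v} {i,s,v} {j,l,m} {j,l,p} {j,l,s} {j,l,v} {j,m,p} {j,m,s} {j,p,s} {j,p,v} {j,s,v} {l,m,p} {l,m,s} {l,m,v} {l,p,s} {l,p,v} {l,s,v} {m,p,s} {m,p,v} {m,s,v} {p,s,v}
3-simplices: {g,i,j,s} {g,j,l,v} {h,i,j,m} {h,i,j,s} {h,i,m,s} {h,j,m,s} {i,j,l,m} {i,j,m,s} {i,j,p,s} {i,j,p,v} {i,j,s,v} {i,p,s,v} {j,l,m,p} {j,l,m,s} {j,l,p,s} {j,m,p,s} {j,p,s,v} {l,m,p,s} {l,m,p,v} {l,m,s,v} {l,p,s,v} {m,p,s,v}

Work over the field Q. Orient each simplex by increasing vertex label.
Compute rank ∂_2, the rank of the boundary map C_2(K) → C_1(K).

n_0=9 n_1=35 n_2=47 n_3=22  [Q]
∂1: piv[gh,gi,gj,gl,gm,gp,gs,gv] rk=8  ker:hi,hj,hm,hp,hs,hv,ij,il,im,ip,is,iv,jl,jm,jp,js,jv,lm,lp,ls,lv,mp,ms,mv,ps,pv,sv
∂2: piv[ghi,gij,gis,gjl,gjp,gjs,gjv,glv,hij,him,his,hjm,hms,hmv,ijl,ijp,ijv,ilm,ils,imp,imv,ips,ipv,isv,jlp] rk=25  ker:hjs,ijm,ijs,ims,jlm,jls,jlv,jmp,jms,jps,jpv,jsv,lmp,lms,lmv,lps,lpv,lsv,mps,mpv,msv,psv
∂3: piv[gijs,gjlv,hijm,hijs,hims,hjms,ijlm,ijps,ijpv,ijsv,ipsv,jlmp,jlms,jlps,jmps,lmpv,lmsv,lpsv] rk=18  ker:ijms,jpsv,lmps,mpsv
rk∂_2=25

rank∂_2=25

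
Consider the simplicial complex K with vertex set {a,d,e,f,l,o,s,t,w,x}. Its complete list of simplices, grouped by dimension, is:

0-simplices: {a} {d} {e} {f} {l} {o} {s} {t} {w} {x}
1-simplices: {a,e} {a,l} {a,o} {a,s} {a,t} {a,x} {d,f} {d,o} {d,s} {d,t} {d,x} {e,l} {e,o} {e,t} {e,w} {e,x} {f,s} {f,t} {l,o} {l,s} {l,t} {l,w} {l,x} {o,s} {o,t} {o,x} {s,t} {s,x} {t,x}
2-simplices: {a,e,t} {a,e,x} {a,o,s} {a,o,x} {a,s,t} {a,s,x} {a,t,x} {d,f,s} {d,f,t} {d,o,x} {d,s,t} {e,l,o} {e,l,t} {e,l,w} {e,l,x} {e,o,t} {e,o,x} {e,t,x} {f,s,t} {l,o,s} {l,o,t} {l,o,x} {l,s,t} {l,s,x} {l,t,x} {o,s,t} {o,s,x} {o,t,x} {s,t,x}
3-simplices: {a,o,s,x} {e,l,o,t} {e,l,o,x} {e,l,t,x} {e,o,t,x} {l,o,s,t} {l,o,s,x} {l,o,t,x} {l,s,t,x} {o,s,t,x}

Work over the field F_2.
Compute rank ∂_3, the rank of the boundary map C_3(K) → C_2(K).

n_0=10 n_1=29 n_2=29 n_3=10  [Z2]
∂1: piv[ae,al,ao,as,at,ax,df,do,ew] rk=9  ker:ds,dt,dx,el,eo,et,ex,fs,ft,lo,ls,lt,lw,lx,os,ot,ox,st,sx,tx
∂2: piv[aet,aex,aos,aox,ast,asx,atx,dfs,dft,dox,dst,elo,elt,elw,elx,eot,eox,los] rk=18  ker:etx,fst,lot,lox,lst,lsx,ltx,ost,osx,otx,stx
∂3: piv[aosx,elot,elox,eltx,eotx,lost,losx,lstx] rk=8  ker:lotx,ostx
rk∂_3=8

rank∂_3=8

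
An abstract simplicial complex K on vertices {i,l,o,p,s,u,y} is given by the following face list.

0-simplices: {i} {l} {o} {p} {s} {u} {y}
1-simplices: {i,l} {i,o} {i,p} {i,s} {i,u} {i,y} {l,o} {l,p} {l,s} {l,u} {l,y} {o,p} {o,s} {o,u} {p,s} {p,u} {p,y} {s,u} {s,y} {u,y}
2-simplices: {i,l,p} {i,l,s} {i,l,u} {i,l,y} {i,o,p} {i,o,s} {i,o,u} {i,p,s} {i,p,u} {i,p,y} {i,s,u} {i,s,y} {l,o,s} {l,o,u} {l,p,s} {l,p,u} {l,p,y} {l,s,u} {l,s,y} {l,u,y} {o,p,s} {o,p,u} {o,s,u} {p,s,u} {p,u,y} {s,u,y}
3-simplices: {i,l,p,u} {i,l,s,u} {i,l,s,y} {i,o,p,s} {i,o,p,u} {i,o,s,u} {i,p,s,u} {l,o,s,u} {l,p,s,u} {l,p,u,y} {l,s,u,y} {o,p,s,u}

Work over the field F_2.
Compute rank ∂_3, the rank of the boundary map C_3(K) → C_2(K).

n_0=7 n_1=20 n_2=26 n_3=12  [Z2]
∂1: piv[il,io,ip,is,iu,iy] rk=6  ker:lo,lp,ls,lu,ly,op,os,ou,ps,pu,py,su,sy,uy
∂2: piv[ilp,ils,ilu,ily,iop,ios,iou,ips,ipu,ipy,isu,isy,los,luy] rk=14  ker:lou,lps,lpu,lpy,lsu,lsy,ops,opu,osu,psu,puy,suy
∂3: piv[ilpu,ilsu,ilsy,iops,iopu,iosu,ipsu,losu,lpsu,lpuy,lsuy] rk=11  ker:opsu
rk∂_3=11

rank∂_3=11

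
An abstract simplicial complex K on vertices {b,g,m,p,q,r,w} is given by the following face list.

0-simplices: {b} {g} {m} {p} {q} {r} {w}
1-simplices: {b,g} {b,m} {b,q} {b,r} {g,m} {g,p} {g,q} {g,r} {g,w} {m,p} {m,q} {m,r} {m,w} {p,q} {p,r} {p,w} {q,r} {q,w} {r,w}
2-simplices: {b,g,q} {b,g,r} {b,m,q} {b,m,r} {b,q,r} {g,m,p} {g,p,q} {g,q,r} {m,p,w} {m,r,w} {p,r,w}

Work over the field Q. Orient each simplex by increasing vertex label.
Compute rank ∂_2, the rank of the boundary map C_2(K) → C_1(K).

rank∂_2=10

n_0=7 n_1=19 n_2=11  [Q]
∂1: piv[bg,bm,bq,br,gp,gw] rk=6  ker:gm,gq,gr,mp,mq,mr,mw,pq,pr,pw,qr,qw,rw
∂2: piv[bgq,bgr,bmq,bmr,bqr,gmp,gpq,mpw,mrw,prw] rk=10  ker:gqr
rk∂_2=10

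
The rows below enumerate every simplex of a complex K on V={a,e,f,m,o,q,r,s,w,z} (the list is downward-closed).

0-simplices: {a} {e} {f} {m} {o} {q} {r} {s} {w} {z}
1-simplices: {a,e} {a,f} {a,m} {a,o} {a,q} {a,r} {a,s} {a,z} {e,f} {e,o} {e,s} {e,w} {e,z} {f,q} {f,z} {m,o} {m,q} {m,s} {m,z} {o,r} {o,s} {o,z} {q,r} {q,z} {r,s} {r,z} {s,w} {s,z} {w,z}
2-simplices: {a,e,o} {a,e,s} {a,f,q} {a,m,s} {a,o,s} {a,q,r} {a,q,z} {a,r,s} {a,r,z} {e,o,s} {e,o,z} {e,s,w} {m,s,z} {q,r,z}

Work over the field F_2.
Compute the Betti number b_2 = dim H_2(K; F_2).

b_2=2

n_0=10 n_1=29 n_2=14  [Z2]
∂1: piv[ae,af,am,ao,aq,ar,as,az,ew] rk=9  ker:ef,eo,es,ez,fq,fz,mo,mq,ms,mz,or,os,oz,qr,qz,rs,rz,sw,sz,wz
∂2: piv[aeo,aes,afq,ams,aos,aqr,aqz,ars,arz,eoz,esw,msz] rk=12  ker:eos,qrz
b_2=(14−12)−0=2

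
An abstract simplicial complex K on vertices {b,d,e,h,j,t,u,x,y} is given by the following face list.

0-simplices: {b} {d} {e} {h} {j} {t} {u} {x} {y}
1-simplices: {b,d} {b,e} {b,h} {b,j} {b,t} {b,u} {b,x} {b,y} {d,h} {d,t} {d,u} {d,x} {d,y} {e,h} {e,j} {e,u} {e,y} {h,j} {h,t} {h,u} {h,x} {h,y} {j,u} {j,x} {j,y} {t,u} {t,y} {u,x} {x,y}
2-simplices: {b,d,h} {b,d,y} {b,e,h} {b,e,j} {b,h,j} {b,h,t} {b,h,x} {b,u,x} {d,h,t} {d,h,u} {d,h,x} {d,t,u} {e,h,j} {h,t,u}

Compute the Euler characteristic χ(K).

n_0=9 n_1=29 n_2=14
χ=+9−29+14=-6

χ(K)=-6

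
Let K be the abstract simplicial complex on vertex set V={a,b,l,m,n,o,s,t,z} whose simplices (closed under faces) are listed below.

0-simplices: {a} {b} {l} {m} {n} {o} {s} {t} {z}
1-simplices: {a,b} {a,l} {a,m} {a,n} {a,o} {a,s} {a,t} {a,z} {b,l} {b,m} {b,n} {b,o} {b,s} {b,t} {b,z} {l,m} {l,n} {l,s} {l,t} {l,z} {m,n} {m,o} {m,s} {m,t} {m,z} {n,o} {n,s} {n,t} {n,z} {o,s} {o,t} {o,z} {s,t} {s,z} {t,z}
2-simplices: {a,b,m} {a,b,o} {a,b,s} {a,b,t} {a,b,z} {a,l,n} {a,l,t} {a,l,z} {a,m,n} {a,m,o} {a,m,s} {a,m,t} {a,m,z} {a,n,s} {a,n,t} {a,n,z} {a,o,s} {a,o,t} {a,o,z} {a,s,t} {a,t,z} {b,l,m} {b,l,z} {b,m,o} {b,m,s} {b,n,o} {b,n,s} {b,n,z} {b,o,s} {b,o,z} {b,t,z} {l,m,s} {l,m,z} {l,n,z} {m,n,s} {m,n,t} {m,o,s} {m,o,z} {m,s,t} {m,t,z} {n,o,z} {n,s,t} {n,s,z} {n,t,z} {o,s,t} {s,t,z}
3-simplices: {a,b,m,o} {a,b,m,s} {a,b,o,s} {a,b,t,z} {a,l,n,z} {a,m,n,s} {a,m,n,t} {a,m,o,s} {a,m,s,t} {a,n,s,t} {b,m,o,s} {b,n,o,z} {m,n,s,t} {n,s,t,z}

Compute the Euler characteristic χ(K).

χ(K)=6

n_0=9 n_1=35 n_2=46 n_3=14
χ=+9−35+46−14=6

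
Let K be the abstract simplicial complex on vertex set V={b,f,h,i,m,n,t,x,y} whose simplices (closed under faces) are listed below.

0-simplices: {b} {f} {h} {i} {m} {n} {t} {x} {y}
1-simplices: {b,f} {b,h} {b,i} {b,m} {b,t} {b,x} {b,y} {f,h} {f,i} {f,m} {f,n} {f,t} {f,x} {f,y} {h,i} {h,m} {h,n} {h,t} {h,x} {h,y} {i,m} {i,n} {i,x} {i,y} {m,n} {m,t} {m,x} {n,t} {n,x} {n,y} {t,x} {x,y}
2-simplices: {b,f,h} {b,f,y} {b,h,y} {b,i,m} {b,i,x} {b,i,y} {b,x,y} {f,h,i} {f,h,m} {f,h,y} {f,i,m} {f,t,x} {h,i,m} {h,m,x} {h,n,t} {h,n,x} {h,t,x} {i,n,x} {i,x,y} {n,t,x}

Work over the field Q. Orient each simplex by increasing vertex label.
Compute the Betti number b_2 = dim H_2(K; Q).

n_0=9 n_1=32 n_2=20  [Q]
∂1: piv[bf,bh,bi,bm,bt,bx,by,fn] rk=8  ker:fh,fi,fm,ft,fx,fy,hi,hm,hn,ht,hx,hy,im,in,ix,iy,mn,mt,mx,nt,nx,ny,tx,xy
∂2: piv[bfh,bfy,bhy,bim,bix,biy,bxy,fhi,fhm,fim,ftx,hmx,hnt,hnx,htx,inx] rk=16  ker:fhy,him,ixy,ntx
b_2=(20−16)−0=4

b_2=4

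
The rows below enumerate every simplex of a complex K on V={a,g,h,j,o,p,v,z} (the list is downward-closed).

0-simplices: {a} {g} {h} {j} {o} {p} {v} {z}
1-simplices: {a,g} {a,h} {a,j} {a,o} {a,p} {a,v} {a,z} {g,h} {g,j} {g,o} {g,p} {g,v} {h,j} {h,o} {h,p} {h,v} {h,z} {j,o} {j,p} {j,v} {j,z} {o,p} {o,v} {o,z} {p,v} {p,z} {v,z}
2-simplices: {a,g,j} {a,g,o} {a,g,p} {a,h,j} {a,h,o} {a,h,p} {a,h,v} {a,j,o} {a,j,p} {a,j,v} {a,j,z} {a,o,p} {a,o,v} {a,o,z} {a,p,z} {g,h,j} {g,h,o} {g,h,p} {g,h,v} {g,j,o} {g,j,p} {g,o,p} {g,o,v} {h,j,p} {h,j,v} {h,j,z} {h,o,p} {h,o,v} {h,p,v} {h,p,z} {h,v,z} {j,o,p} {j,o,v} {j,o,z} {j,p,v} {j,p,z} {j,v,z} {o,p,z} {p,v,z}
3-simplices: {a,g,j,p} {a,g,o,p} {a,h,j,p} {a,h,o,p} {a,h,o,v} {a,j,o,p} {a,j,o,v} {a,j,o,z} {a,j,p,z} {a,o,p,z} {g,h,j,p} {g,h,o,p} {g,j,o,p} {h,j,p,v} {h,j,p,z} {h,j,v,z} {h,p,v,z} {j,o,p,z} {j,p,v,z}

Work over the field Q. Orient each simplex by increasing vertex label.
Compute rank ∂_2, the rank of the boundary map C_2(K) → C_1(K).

n_0=8 n_1=27 n_2=39 n_3=19  [Q]
∂1: piv[ag,ah,aj,ao,ap,av,az] rk=7  ker:gh,gj,go,gp,gv,hj,ho,hp,hv,hz,jo,jp,jv,jz,op,ov,oz,pv,pz,vz
∂2: piv[agj,ago,agp,ahj,aho,ahp,ahv,ajo,ajp,ajv,ajz,aop,aov,aoz,apz,ghj,ghv,hjz,hpv,hvz] rk=20  ker:gho,ghp,gjo,gjp,gop,gov,hjp,hjv,hop,hov,hpz,jop,jov,joz,jpv,jpz,jvz,opz,pvz
∂3: piv[agjp,agop,ahjp,ahop,ahov,ajop,ajov,ajoz,ajpz,aopz,ghjp,ghop,gjop,hjpv,hjpz,hjvz,hpvz] rk=17  ker:jopz,jpvz
rk∂_2=20

rank∂_2=20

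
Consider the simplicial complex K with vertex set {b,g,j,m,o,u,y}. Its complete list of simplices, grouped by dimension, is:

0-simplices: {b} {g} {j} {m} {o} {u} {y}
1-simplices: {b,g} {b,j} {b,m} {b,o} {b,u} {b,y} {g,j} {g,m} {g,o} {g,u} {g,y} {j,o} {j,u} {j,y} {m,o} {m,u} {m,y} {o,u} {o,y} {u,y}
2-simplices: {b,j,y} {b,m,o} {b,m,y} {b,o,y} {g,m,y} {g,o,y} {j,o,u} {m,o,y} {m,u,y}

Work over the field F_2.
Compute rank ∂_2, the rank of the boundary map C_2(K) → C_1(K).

n_0=7 n_1=20 n_2=9  [Z2]
∂1: piv[bg,bj,bm,bo,bu,by] rk=6  ker:gj,gm,go,gu,gy,jo,ju,jy,mo,mu,my,ou,oy,uy
∂2: piv[bjy,bmo,bmy,boy,gmy,goy,jou,muy] rk=8  ker:moy
rk∂_2=8

rank∂_2=8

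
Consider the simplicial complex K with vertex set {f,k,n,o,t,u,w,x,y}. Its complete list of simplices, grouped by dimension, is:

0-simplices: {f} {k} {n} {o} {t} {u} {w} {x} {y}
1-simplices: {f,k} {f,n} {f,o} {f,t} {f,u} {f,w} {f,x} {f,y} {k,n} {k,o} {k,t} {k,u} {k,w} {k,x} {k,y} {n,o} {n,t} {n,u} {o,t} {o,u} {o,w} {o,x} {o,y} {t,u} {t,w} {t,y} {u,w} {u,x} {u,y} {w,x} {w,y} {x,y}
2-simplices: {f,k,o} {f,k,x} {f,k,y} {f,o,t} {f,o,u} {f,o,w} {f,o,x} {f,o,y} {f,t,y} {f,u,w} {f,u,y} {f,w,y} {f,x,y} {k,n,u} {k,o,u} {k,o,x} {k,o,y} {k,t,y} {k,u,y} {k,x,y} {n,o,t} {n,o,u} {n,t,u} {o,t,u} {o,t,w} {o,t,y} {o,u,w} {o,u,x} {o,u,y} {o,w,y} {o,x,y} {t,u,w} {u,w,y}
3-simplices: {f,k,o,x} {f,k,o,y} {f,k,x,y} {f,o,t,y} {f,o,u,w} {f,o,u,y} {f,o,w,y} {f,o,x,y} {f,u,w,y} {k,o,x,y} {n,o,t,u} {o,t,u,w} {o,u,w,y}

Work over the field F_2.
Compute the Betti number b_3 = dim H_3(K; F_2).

b_3=2

n_0=9 n_1=32 n_2=33 n_3=13  [Z2]
∂1: piv[fk,fn,fo,ft,fu,fw,fx,fy] rk=8  ker:kn,ko,kt,ku,kw,kx,ky,no,nt,nu,ot,ou,ow,ox,oy,tu,tw,ty,uw,ux,uy,wx,wy,xy
∂2: piv[fko,fkx,fky,fot,fou,fow,fox,foy,fty,fuw,fuy,fwy,fxy,knu,kou,kty,not,nou,ntu,otw,oux] rk=21  ker:kox,koy,kuy,kxy,otu,oty,ouw,ouy,owy,oxy,tuw,uwy
∂3: piv[fkox,fkoy,fkxy,foty,fouw,fouy,fowy,foxy,fuwy,notu,otuw] rk=11  ker:koxy,ouwy
b_3=(13−11)−0=2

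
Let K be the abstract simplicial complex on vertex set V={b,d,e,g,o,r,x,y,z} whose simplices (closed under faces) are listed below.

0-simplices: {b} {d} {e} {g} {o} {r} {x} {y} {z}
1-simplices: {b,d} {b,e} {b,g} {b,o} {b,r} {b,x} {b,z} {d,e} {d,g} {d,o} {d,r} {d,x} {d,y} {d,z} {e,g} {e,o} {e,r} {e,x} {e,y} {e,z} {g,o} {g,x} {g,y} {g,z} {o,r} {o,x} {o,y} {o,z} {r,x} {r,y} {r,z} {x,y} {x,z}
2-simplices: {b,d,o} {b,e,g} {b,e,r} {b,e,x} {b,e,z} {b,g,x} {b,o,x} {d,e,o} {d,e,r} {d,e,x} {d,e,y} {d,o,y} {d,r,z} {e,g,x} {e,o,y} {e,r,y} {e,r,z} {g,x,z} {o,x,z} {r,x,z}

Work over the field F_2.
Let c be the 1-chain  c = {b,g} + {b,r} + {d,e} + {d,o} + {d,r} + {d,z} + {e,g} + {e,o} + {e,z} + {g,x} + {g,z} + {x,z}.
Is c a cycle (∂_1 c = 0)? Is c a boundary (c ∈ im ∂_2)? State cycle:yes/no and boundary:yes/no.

n_0=9 n_1=33 n_2=20  [Z2]
∂1: piv[bd,be,bg,bo,br,bx,bz,dy] rk=8  ker:de,dg,do,dr,dx,dz,eg,eo,er,ex,ey,ez,go,gx,gy,gz,or,ox,oy,oz,rx,ry,rz,xy,xz
∂2: piv[bdo,beg,ber,bex,bez,bgx,box,deo,der,dex,dey,doy,drz,ery,erz,gxz,oxz,rxz] rk=18  ker:egx,eoy
∂1c = 0
c vs im∂2: reduces to 0 ⇒ boundary

cycle:yes boundary:yes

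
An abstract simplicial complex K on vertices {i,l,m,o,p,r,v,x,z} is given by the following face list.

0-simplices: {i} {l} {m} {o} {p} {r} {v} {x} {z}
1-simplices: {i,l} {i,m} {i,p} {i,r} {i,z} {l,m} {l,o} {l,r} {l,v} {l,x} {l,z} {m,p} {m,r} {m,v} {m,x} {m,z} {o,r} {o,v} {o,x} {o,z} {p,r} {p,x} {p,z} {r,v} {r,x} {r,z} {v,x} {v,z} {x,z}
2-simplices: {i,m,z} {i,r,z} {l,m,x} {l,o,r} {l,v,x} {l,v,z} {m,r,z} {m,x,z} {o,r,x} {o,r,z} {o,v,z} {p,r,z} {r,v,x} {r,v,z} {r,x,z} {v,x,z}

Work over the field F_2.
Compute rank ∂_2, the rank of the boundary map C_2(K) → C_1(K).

rank∂_2=15

n_0=9 n_1=29 n_2=16  [Z2]
∂1: piv[il,im,ip,ir,iz,lo,lv,lx] rk=8  ker:lm,lr,lz,mp,mr,mv,mx,mz,or,ov,ox,oz,pr,px,pz,rv,rx,rz,vx,vz,xz
∂2: piv[imz,irz,lmx,lor,lvx,lvz,mrz,mxz,orx,orz,ovz,prz,rvx,rvz,rxz] rk=15  ker:vxz
rk∂_2=15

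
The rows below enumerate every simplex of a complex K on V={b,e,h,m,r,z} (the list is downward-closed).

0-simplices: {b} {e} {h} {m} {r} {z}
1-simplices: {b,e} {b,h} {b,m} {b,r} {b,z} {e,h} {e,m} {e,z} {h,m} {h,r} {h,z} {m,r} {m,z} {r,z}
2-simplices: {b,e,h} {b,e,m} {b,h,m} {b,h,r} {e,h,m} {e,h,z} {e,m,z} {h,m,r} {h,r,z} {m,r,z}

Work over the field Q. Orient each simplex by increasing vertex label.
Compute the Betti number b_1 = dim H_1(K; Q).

n_0=6 n_1=14 n_2=10  [Q]
∂1: piv[be,bh,bm,br,bz] rk=5  ker:eh,em,ez,hm,hr,hz,mr,mz,rz
∂2: piv[beh,bem,bhm,bhr,ehz,emz,hmr,hrz] rk=8  ker:ehm,mrz
b_1=(14−5)−8=1

b_1=1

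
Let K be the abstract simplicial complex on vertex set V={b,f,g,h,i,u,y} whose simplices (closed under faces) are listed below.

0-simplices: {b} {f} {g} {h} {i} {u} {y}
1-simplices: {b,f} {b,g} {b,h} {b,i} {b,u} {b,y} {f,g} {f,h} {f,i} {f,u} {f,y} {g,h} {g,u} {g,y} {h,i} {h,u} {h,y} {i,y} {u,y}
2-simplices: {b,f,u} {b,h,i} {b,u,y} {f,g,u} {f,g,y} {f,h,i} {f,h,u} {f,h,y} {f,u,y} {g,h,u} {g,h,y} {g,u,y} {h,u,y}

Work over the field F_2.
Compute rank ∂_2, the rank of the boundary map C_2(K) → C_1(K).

n_0=7 n_1=19 n_2=13  [Z2]
∂1: piv[bf,bg,bh,bi,bu,by] rk=6  ker:fg,fh,fi,fu,fy,gh,gu,gy,hi,hu,hy,iy,uy
∂2: piv[bfu,bhi,buy,fgu,fgy,fhi,fhu,fhy,fuy,ghu] rk=10  ker:ghy,guy,huy
rk∂_2=10

rank∂_2=10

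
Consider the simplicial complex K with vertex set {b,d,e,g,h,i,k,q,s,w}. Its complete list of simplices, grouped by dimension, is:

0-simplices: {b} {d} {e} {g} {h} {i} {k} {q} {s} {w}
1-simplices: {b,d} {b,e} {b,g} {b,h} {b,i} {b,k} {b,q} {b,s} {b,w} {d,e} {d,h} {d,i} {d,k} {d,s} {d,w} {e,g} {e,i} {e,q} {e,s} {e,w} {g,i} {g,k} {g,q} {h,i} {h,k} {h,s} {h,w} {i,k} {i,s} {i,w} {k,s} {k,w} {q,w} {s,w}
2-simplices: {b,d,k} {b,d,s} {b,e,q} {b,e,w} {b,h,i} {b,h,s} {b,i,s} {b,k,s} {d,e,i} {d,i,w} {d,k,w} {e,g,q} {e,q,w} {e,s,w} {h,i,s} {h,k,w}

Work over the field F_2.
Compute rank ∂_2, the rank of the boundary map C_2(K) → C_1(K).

rank∂_2=15

n_0=10 n_1=34 n_2=16  [Z2]
∂1: piv[bd,be,bg,bh,bi,bk,bq,bs,bw] rk=9  ker:de,dh,di,dk,ds,dw,eg,ei,eq,es,ew,gi,gk,gq,hi,hk,hs,hw,ik,is,iw,ks,kw,qw,sw
∂2: piv[bdk,bds,beq,bew,bhi,bhs,bis,bks,dei,diw,dkw,egq,eqw,esw,hkw] rk=15  ker:his
rk∂_2=15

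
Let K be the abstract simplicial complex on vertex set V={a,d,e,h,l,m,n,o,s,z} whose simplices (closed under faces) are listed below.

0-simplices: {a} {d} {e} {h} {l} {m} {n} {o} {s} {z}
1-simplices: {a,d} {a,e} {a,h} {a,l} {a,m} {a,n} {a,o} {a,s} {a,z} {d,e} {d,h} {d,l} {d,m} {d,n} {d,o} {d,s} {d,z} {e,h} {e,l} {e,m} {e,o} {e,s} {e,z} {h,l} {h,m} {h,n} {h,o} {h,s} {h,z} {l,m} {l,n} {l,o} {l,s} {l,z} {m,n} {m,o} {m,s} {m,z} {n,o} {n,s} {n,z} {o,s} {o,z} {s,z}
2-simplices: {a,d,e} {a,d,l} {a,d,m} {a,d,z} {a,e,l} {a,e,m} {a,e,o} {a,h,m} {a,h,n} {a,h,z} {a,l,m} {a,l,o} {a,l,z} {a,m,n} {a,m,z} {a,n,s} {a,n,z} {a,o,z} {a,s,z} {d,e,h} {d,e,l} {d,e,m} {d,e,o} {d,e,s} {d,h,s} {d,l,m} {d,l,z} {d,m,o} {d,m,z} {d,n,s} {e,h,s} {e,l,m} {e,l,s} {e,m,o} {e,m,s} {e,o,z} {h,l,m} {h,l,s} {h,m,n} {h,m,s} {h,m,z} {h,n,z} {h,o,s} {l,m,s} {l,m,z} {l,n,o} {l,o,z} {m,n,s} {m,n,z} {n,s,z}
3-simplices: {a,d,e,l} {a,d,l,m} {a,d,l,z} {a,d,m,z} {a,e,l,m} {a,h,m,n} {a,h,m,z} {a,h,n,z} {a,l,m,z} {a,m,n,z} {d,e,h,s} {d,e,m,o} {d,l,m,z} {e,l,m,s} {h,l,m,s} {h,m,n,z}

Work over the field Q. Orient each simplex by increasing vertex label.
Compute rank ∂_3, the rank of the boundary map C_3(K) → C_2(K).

n_0=10 n_1=44 n_2=50 n_3=16  [Q]
∂1: piv[ad,ae,ah,al,am,an,ao,as,az] rk=9  ker:de,dh,dl,dm,dn,do,ds,dz,eh,el,em,eo,es,ez,hl,hm,hn,ho,hs,hz,lm,ln,lo,ls,lz,mn,mo,ms,mz,no,ns,nz,os,oz,sz
∂2: piv[ade,adl,adm,adz,ael,aem,aeo,ahm,ahn,ahz,alm,alo,alz,amn,amz,ans,anz,aoz,asz,deh,deo,des,dhs,dmo,dns,els,ems,eoz,hlm,hls,hos,lno,mns] rk=33  ker:del,dem,dlm,dlz,dmz,ehs,elm,emo,hmn,hms,hmz,hnz,lms,lmz,loz,mnz,nsz
∂3: piv[adel,adlm,adlz,admz,aelm,ahmn,ahmz,ahnz,almz,amnz,dehs,demo,elms,hlms] rk=14  ker:dlmz,hmnz
rk∂_3=14

rank∂_3=14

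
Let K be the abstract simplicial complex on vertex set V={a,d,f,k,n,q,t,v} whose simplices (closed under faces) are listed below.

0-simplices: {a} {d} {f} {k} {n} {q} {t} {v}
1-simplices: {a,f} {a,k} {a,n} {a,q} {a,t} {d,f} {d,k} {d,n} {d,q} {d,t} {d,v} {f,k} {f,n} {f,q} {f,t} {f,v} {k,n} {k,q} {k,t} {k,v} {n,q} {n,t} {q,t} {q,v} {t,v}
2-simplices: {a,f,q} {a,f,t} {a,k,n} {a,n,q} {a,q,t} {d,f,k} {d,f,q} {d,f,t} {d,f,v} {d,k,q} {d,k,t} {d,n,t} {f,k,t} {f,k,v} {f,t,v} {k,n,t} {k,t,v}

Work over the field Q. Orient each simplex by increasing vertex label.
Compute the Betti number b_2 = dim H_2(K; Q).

n_0=8 n_1=25 n_2=17  [Q]
∂1: piv[af,ak,an,aq,at,df,dv] rk=7  ker:dk,dn,dq,dt,fk,fn,fq,ft,fv,kn,kq,kt,kv,nq,nt,qt,qv,tv
∂2: piv[afq,aft,akn,anq,aqt,dfk,dfq,dft,dfv,dkq,dkt,dnt,fkv,ftv,knt] rk=15  ker:fkt,ktv
b_2=(17−15)−0=2

b_2=2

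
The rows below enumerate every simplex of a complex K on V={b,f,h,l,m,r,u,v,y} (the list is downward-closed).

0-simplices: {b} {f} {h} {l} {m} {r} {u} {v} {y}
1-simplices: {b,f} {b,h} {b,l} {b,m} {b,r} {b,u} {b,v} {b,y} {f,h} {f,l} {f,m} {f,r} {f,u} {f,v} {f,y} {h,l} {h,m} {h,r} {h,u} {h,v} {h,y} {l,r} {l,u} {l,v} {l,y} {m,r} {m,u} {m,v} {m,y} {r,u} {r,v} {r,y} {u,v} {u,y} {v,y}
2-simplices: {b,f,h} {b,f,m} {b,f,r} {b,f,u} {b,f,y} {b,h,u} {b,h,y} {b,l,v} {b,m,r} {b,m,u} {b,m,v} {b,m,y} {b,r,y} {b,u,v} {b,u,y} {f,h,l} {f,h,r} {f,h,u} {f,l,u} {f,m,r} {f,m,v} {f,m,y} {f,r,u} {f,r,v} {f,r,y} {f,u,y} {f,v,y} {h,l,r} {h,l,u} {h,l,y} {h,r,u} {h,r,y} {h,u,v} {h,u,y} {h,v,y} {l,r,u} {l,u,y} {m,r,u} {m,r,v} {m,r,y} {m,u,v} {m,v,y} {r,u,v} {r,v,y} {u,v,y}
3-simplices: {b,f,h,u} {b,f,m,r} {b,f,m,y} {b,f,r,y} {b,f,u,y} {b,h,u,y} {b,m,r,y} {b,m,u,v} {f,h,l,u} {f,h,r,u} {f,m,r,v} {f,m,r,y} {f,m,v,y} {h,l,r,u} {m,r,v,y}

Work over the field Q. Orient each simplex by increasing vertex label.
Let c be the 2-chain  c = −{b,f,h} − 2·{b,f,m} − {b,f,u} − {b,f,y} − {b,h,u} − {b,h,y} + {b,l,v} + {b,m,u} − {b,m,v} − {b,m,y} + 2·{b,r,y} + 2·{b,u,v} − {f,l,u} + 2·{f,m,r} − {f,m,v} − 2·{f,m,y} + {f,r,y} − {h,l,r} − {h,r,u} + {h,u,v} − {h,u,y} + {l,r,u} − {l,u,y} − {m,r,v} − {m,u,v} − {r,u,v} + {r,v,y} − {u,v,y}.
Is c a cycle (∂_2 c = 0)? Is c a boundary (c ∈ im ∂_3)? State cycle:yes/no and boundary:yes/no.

n_0=9 n_1=35 n_2=45 n_3=15  [Q]
∂1: piv[bf,bh,bl,bm,br,bu,bv,by] rk=8  ker:fh,fl,fm,fr,fu,fv,fy,hl,hm,hr,hu,hv,hy,lr,lu,lv,ly,mr,mu,mv,my,ru,rv,ry,uv,uy,vy
∂2: piv[bfh,bfm,bfr,bfu,bfy,bhu,bhy,blv,bmr,bmu,bmv,bmy,bry,buv,buy,fhl,fhr,flu,fmv,fru,frv,fvy,hlr,hly,huv] rk=25  ker:fhu,fmr,fmy,fry,fuy,hlu,hru,hry,huy,hvy,lru,luy,mru,mrv,mry,muv,mvy,ruv,rvy,uvy
∂3: piv[bfhu,bfmr,bfmy,bfry,bfuy,bhuy,bmry,bmuv,fhlu,fhru,fmrv,fmvy,hlru,mrvy] rk=14  ker:fmry
∂2c = −5·{b,f} − {b,h} + {b,l} + {b,m} + 2·{b,r} + 3·{b,u} − 2·{b,v} + {b,y} − {f,h} − {f,l} − 3·{f,m} − {f,r} + {f,v} − {h,l} − {h,v} − 3·{l,u} + {l,v} + {l,y} + {m,r} − 3·{m,y} − {r,u} + {r,v} + 2·{r,y} − {u,y}

cycle:no boundary:no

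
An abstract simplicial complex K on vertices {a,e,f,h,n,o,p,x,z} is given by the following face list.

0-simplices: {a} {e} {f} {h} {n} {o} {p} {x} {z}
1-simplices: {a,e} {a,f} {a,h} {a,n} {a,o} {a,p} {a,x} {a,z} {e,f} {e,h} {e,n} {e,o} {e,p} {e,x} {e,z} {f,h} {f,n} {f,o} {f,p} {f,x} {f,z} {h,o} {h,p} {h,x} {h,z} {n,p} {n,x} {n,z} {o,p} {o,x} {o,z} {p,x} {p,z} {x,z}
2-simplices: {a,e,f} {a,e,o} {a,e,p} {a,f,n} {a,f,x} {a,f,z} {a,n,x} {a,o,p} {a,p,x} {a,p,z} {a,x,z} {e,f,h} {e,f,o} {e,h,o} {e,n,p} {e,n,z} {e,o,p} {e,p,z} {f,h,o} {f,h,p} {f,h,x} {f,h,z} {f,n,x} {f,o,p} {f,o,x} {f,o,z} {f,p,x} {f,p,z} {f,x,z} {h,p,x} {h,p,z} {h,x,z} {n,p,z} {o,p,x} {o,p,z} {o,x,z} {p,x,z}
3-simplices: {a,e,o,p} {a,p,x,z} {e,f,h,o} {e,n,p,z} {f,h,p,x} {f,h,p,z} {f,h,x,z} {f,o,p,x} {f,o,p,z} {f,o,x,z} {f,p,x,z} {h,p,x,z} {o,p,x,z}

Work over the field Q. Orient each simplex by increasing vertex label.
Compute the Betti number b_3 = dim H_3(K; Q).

n_0=9 n_1=34 n_2=37 n_3=13  [Q]
∂1: piv[ae,af,ah,an,ao,ap,ax,az] rk=8  ker:ef,eh,en,eo,ep,ex,ez,fh,fn,fo,fp,fx,fz,ho,hp,hx,hz,np,nx,nz,op,ox,oz,px,pz,xz
∂2: piv[aef,aeo,aep,afn,afx,afz,anx,aop,apx,apz,axz,efh,efo,eho,enp,enz,epz,fhp,fhx,fhz,fop,fox,foz] rk=23  ker:eop,fho,fnx,fpx,fpz,fxz,hpx,hpz,hxz,npz,opx,opz,oxz,pxz
∂3: piv[aeop,apxz,efho,enpz,fhpx,fhpz,fhxz,fopx,fopz,foxz,fpxz] rk=11  ker:hpxz,opxz
b_3=(13−11)−0=2

b_3=2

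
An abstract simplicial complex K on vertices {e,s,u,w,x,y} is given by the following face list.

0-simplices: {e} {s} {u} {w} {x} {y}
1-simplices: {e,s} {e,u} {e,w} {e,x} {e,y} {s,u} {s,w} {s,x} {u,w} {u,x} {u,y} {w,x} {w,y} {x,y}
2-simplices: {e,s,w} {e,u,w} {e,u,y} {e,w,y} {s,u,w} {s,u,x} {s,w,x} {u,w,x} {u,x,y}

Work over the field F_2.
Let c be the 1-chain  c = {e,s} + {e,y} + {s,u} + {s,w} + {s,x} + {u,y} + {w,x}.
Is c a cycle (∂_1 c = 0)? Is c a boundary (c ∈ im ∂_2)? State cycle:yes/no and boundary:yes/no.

n_0=6 n_1=14 n_2=9  [Z2]
∂1: piv[es,eu,ew,ex,ey] rk=5  ker:su,sw,sx,uw,ux,uy,wx,wy,xy
∂2: piv[esw,euw,euy,ewy,suw,sux,swx,uxy] rk=8  ker:uwx
∂1c = 0
c vs im∂2: reduces to 0 ⇒ boundary

cycle:yes boundary:yes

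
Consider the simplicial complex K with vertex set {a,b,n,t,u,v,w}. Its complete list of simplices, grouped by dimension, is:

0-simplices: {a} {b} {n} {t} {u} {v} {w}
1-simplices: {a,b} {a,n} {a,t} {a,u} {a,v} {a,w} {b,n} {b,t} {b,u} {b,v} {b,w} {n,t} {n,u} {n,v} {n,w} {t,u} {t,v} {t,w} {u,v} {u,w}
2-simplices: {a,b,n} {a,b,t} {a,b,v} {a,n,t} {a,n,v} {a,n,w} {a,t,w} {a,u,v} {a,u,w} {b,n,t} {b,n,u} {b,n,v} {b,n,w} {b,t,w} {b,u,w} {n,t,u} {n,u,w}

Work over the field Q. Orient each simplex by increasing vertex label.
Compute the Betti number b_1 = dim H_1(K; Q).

n_0=7 n_1=20 n_2=17  [Q]
∂1: piv[ab,an,at,au,av,aw] rk=6  ker:bn,bt,bu,bv,bw,nt,nu,nv,nw,tu,tv,tw,uv,uw
∂2: piv[abn,abt,abv,ant,anv,anw,atw,auv,auw,bnu,bnw,buw,ntu] rk=13  ker:bnt,bnv,btw,nuw
b_1=(20−6)−13=1

b_1=1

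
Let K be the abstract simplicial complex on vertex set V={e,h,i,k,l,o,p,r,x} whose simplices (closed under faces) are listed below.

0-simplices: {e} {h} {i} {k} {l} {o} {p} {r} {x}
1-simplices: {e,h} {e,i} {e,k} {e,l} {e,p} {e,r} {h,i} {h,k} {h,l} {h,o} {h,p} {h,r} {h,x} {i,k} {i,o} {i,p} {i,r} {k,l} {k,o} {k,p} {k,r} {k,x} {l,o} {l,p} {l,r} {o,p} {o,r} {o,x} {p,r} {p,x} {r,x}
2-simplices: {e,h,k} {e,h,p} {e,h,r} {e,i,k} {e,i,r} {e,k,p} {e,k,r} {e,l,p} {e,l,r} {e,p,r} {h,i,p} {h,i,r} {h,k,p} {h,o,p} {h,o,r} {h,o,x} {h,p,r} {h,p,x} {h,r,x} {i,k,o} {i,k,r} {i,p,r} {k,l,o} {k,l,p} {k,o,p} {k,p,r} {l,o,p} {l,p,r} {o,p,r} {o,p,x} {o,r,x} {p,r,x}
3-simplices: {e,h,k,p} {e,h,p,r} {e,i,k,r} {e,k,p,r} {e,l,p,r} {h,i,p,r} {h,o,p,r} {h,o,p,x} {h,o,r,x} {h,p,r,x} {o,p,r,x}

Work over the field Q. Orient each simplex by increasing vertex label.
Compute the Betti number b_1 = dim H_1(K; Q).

n_0=9 n_1=31 n_2=32 n_3=11  [Q]
∂1: piv[eh,ei,ek,el,ep,er,ho,hx] rk=8  ker:hi,hk,hl,hp,hr,ik,io,ip,ir,kl,ko,kp,kr,kx,lo,lp,lr,op,or,ox,pr,px,rx
∂2: piv[ehk,ehp,ehr,eik,eir,ekp,ekr,elp,elr,epr,hip,hir,hop,hor,hox,hpx,hrx,iko,klo,klp,kop] rk=21  ker:hkp,hpr,ikr,ipr,kpr,lop,lpr,opr,opx,orx,prx
∂3: piv[ehkp,ehpr,eikr,ekpr,elpr,hipr,hopr,hopx,horx,hprx] rk=10  ker:oprx
b_1=(31−8)−21=2

b_1=2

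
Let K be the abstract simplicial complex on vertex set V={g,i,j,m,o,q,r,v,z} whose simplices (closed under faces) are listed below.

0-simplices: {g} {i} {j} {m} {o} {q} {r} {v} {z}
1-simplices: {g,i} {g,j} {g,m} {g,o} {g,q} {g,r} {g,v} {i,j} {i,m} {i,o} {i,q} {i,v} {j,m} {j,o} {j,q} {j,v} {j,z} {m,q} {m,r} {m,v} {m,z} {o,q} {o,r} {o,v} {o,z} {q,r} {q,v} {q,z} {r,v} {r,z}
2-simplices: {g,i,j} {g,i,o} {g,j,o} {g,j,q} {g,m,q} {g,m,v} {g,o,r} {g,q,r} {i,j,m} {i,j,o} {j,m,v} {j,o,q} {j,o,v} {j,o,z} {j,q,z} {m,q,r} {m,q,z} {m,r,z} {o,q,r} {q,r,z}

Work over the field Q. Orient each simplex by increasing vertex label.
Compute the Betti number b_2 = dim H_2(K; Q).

n_0=9 n_1=30 n_2=20  [Q]
∂1: piv[gi,gj,gm,go,gq,gr,gv,jz] rk=8  ker:ij,im,io,iq,iv,jm,jo,jq,jv,mq,mr,mv,mz,oq,or,ov,oz,qr,qv,qz,rv,rz
∂2: piv[gij,gio,gjo,gjq,gmq,gmv,gor,gqr,ijm,jmv,joq,jov,joz,jqz,mqr,mqz,mrz] rk=17  ker:ijo,oqr,qrz
b_2=(20−17)−0=3

b_2=3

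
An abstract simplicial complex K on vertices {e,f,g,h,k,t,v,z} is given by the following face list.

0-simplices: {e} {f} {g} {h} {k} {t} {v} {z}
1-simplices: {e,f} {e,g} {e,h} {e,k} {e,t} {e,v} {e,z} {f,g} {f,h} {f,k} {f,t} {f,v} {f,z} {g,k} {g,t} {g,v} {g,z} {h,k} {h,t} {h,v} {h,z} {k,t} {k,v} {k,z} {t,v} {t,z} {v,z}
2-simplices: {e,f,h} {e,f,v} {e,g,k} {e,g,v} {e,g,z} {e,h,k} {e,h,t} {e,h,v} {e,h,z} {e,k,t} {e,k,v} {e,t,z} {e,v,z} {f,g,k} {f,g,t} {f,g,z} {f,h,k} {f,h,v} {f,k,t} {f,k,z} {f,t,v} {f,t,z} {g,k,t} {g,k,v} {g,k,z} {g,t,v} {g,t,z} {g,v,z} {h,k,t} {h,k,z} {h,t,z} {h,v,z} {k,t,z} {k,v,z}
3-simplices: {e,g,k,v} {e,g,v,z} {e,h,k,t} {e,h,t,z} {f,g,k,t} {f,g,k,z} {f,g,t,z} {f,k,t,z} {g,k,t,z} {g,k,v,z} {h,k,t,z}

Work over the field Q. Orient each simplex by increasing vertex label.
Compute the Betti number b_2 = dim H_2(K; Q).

b_2=4

n_0=8 n_1=27 n_2=34 n_3=11  [Q]
∂1: piv[ef,eg,eh,ek,et,ev,ez] rk=7  ker:fg,fh,fk,ft,fv,fz,gk,gt,gv,gz,hk,ht,hv,hz,kt,kv,kz,tv,tz,vz
∂2: piv[efh,efv,egk,egv,egz,ehk,eht,ehv,ehz,ekt,ekv,etz,evz,fgk,fgt,fgz,fhk,fkt,fkz,ftv] rk=20  ker:fhv,ftz,gkt,gkv,gkz,gtv,gtz,gvz,hkt,hkz,htz,hvz,ktz,kvz
∂3: piv[egkv,egvz,ehkt,ehtz,fgkt,fgkz,fgtz,fktz,gkvz,hktz] rk=10  ker:gktz
b_2=(34−20)−10=4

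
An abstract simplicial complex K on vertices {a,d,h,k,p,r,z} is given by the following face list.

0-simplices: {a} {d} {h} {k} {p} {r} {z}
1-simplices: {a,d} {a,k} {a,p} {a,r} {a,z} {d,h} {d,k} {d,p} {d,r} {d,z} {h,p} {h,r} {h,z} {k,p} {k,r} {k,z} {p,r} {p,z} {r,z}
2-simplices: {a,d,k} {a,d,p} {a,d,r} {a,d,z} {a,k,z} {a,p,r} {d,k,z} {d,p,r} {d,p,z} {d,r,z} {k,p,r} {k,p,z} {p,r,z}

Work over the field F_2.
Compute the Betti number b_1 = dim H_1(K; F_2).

b_1=3

n_0=7 n_1=19 n_2=13  [Z2]
∂1: piv[ad,ak,ap,ar,az,dh] rk=6  ker:dk,dp,dr,dz,hp,hr,hz,kp,kr,kz,pr,pz,rz
∂2: piv[adk,adp,adr,adz,akz,apr,dpz,drz,kpr,kpz] rk=10  ker:dkz,dpr,prz
b_1=(19−6)−10=3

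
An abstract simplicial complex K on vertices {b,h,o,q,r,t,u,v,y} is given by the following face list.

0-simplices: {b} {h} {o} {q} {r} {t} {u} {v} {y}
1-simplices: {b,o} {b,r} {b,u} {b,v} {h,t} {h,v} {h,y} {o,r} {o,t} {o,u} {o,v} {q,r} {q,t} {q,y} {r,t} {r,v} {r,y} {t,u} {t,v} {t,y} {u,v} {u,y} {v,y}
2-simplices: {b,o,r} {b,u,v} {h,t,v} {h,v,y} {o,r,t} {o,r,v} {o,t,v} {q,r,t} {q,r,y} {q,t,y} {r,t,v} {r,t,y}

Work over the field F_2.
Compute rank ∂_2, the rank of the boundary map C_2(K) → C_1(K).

rank∂_2=10

n_0=9 n_1=23 n_2=12  [Z2]
∂1: piv[bo,br,bu,bv,ht,hv,hy,qr] rk=8  ker:or,ot,ou,ov,qt,qy,rt,rv,ry,tu,tv,ty,uv,uy,vy
∂2: piv[bor,buv,htv,hvy,ort,orv,otv,qrt,qry,qty] rk=10  ker:rtv,rty
rk∂_2=10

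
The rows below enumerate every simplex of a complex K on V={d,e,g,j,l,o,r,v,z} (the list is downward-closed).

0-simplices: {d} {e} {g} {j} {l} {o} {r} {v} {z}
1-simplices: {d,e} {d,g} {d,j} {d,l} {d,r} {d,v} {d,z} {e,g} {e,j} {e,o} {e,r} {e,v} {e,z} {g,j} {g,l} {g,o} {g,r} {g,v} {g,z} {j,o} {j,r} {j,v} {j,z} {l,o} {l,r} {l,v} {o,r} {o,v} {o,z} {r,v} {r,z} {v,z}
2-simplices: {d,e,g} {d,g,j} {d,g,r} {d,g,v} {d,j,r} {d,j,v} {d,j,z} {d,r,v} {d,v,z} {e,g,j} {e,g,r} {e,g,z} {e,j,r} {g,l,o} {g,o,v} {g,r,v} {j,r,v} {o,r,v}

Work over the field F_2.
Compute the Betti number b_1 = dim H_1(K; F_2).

b_1=9

n_0=9 n_1=32 n_2=18  [Z2]
∂1: piv[de,dg,dj,dl,dr,dv,dz,eo] rk=8  ker:eg,ej,er,ev,ez,gj,gl,go,gr,gv,gz,jo,jr,jv,jz,lo,lr,lv,or,ov,oz,rv,rz,vz
∂2: piv[deg,dgj,dgr,dgv,djr,djv,djz,drv,dvz,egj,egr,egz,glo,gov,orv] rk=15  ker:ejr,grv,jrv
b_1=(32−8)−15=9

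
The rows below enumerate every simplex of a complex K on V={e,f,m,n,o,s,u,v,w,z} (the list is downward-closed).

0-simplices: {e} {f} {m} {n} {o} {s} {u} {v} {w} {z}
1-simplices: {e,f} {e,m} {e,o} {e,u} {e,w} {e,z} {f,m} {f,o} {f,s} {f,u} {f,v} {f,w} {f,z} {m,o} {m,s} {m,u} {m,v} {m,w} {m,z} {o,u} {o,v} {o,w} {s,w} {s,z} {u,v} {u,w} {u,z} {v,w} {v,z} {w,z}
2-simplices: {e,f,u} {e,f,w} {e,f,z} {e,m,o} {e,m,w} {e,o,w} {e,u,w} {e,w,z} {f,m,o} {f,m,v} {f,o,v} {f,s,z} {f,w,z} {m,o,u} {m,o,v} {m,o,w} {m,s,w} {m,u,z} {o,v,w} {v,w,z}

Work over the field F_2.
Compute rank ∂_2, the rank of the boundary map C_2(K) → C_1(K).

rank∂_2=17

n_0=10 n_1=30 n_2=20  [Z2]
∂1: piv[ef,em,eo,eu,ew,ez,fs,fv] rk=8  ker:fm,fo,fu,fw,fz,mo,ms,mu,mv,mw,mz,ou,ov,ow,sw,sz,uv,uw,uz,vw,vz,wz
∂2: piv[efu,efw,efz,emo,emw,eow,euw,ewz,fmo,fmv,fov,fsz,mou,msw,muz,ovw,vwz] rk=17  ker:fwz,mov,mow
rk∂_2=17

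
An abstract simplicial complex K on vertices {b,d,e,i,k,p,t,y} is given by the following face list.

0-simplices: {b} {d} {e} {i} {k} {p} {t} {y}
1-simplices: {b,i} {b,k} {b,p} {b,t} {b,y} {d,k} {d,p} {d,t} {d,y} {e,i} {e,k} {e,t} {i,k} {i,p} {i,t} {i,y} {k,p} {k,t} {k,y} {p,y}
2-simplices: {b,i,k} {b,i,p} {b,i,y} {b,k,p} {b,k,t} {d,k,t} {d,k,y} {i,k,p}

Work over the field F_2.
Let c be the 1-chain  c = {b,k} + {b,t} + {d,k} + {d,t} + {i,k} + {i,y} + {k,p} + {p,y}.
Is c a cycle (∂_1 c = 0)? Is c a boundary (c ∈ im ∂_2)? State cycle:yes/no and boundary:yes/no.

cycle:yes boundary:no

n_0=8 n_1=20 n_2=8  [Z2]
∂1: piv[bi,bk,bp,bt,by,dk,ei] rk=7  ker:dp,dt,dy,ek,et,ik,ip,it,iy,kp,kt,ky,py
∂2: piv[bik,bip,biy,bkp,bkt,dkt,dky] rk=7  ker:ikp
∂1c = 0
c vs im∂2: residual ≠ 0 ⇒ not boundary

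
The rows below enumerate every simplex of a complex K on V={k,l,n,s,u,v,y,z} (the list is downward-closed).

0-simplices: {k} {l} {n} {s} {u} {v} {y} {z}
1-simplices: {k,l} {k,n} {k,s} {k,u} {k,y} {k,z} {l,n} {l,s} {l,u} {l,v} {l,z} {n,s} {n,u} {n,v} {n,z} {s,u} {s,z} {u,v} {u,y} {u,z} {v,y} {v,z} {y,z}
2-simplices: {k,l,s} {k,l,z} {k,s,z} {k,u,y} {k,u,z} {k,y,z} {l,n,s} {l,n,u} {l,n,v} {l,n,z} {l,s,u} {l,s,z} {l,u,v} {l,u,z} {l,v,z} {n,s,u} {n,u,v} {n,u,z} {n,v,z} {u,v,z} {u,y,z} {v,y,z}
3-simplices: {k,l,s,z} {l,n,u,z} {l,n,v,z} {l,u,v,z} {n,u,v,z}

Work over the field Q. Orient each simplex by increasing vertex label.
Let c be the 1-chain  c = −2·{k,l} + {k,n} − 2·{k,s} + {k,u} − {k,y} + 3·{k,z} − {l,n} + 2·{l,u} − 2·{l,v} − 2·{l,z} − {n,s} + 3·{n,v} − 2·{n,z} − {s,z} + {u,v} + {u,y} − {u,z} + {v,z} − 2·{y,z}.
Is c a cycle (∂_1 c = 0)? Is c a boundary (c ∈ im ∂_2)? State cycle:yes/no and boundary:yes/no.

n_0=8 n_1=23 n_2=22 n_3=5  [Q]
∂1: piv[kl,kn,ks,ku,ky,kz,lv] rk=7  ker:ln,ls,lu,lz,ns,nu,nv,nz,su,sz,uv,uy,uz,vy,vz,yz
∂2: piv[kls,klz,ksz,kuy,kuz,kyz,lns,lnu,lnv,lnz,lsu,luv,luz,lvz,vyz] rk=15  ker:lsz,nsu,nuv,nuz,nvz,uvz,uyz
∂3: piv[klsz,lnuz,lnvz,luvz,nuvz] rk=5
∂1c = {l} − 2·{s} + 2·{u} + {v} + 2·{y} − 4·{z}

cycle:no boundary:no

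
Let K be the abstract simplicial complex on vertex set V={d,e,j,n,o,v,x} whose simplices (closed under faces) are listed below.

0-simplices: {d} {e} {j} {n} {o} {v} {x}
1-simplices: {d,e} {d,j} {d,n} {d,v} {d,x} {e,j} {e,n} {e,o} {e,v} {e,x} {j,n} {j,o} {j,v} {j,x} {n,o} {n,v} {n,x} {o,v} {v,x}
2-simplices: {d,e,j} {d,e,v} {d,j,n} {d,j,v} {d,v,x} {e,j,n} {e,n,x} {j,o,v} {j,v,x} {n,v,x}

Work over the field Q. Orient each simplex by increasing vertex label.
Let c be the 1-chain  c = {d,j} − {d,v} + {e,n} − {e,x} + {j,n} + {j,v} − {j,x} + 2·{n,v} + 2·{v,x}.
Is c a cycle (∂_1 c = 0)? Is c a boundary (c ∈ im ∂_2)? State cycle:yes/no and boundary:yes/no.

n_0=7 n_1=19 n_2=10  [Q]
∂1: piv[de,dj,dn,dv,dx,eo] rk=6  ker:ej,en,ev,ex,jn,jo,jv,jx,no,nv,nx,ov,vx
∂2: piv[dej,dev,djn,djv,dvx,ejn,enx,jov,jvx,nvx] rk=10
∂1c = 0
c vs im∂2: residual ≠ 0 ⇒ not boundary

cycle:yes boundary:no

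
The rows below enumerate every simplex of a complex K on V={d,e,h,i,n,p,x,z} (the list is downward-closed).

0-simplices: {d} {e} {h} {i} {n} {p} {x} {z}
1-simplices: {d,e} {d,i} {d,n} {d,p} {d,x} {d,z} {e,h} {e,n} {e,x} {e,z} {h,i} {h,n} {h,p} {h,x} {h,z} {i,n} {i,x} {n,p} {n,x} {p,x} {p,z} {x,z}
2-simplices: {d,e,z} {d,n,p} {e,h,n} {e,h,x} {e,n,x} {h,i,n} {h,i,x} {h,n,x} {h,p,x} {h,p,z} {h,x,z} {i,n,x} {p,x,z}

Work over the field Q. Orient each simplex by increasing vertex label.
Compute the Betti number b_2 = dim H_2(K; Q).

b_2=3

n_0=8 n_1=22 n_2=13  [Q]
∂1: piv[de,di,dn,dp,dx,dz,eh] rk=7  ker:en,ex,ez,hi,hn,hp,hx,hz,in,ix,np,nx,px,pz,xz
∂2: piv[dez,dnp,ehn,ehx,enx,hin,hix,hpx,hpz,hxz] rk=10  ker:hnx,inx,pxz
b_2=(13−10)−0=3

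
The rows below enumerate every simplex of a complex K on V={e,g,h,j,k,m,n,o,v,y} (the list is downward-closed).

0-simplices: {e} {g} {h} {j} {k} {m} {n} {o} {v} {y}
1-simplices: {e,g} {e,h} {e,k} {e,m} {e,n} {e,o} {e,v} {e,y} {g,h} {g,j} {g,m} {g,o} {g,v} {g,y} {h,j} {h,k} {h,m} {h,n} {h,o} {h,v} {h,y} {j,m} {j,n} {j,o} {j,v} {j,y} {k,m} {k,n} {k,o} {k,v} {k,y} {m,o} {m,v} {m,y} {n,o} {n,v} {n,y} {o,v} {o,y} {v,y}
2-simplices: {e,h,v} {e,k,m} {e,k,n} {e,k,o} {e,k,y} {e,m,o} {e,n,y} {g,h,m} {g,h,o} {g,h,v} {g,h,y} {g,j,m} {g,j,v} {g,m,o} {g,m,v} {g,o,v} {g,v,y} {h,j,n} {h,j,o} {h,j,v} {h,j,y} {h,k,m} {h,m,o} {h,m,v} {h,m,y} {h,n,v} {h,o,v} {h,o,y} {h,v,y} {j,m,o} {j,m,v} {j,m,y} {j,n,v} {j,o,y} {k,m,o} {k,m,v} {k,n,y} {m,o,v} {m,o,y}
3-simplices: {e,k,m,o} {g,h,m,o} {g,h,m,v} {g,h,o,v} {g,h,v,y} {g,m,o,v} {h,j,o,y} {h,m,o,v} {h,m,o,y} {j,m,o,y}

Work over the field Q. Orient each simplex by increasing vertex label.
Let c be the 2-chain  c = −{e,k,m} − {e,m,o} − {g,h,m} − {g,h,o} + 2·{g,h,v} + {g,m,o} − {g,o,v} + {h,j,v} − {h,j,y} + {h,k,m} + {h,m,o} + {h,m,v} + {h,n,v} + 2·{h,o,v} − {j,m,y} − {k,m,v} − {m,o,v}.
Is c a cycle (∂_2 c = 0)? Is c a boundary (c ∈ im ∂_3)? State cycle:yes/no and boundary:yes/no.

n_0=10 n_1=40 n_2=39 n_3=10  [Q]
∂1: piv[eg,eh,ek,em,en,eo,ev,ey,gj] rk=9  ker:gh,gm,go,gv,gy,hj,hk,hm,hn,ho,hv,hy,jm,jn,jo,jv,jy,km,kn,ko,kv,ky,mo,mv,my,no,nv,ny,ov,oy,vy
∂2: piv[ehv,ekm,ekn,eko,eky,emo,eny,ghm,gho,ghv,ghy,gjm,gjv,gmo,gmv,gov,gvy,hjn,hjo,hjv,hjy,hkm,hmy,hnv,hoy,kmv] rk=26  ker:hmo,hmv,hov,hvy,jmo,jmv,jmy,jnv,joy,kmo,kny,mov,moy
∂3: piv[ekmo,ghmo,ghmv,ghov,ghvy,gmov,hjoy,hmoy,jmoy] rk=9  ker:hmov
∂2c = −{e,k} + {e,o} + 2·{g,m} − {g,o} − {g,v} + {h,k} + {h,n} − 3·{h,v} + {h,y} − {j,m} + {j,v} − {k,m} + {k,v} + {m,v} − {m,y} + {n,v}

cycle:no boundary:no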